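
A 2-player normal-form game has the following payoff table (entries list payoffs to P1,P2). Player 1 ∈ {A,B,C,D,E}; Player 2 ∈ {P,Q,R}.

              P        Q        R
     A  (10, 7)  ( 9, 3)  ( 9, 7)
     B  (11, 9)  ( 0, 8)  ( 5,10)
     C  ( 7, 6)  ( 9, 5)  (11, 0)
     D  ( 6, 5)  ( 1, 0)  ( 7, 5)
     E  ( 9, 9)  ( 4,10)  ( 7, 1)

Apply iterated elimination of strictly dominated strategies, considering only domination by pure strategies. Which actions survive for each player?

Remaining: P1:{A,B,C} P2:{P,R}

P1 drop D (A beats it: P:10>6 Q:9>1 R:9>7)
P1 drop E (A beats it: P:10>9 Q:9>4 R:9>7)
P2 drop Q (P beats it: A:7>3 B:9>8 C:6>5)
P1→{A,B,C} P2→{P,R}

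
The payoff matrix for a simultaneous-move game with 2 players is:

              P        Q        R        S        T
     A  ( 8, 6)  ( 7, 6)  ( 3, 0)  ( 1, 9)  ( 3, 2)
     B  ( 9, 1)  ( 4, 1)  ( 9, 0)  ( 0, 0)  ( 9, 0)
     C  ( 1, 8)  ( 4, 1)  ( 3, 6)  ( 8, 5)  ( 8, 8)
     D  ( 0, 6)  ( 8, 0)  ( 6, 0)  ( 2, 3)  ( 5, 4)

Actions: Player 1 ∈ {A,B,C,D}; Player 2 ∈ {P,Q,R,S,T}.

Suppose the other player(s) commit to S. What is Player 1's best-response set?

u_1(A vs S) = 1
u_1(B vs S) = 0
u_1(C vs S) = 8
u_1(D vs S) = 2
max payoff 8 at {C}

P1 best: {C}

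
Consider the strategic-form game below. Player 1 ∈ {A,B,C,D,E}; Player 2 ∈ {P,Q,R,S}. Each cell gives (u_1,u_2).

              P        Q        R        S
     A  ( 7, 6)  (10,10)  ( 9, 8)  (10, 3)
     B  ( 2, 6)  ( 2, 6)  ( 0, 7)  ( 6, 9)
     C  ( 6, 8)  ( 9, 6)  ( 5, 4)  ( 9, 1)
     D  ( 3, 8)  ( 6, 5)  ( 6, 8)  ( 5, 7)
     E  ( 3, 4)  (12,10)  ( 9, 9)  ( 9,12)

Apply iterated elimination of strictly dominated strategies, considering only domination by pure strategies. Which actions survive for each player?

Remaining: P1:{A,E} P2:{Q,S}

P1 drop B (A beats it: P:7>2 Q:10>2 R:9>0 S:10>6)
P1 drop C (A beats it: P:7>6 Q:10>9 R:9>5 S:10>9)
P1 drop D (A beats it: P:7>3 Q:10>6 R:9>6 S:10>5)
P2 drop P (Q beats it: A:10>6 E:10>4)
P2 drop R (Q beats it: A:10>8 E:10>9)
P1→{A,E} P2→{Q,S}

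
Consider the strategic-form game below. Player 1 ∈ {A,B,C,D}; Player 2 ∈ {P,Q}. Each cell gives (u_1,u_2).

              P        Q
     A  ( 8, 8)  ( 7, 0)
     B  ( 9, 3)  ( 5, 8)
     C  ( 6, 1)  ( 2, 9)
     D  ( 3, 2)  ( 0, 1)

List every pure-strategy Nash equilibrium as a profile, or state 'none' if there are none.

(A,P): not NE [P1→B gives 9>8]
(A,Q): not NE [P2→P gives 8>0]
(B,P): not NE [P2→Q gives 8>3]
(B,Q): not NE [P1→A gives 7>5]
(C,P): not NE [P1→B gives 9>6; P2→Q gives 9>1]
(C,Q): not NE [P1→A gives 7>2]
(D,P): not NE [P1→B gives 9>3]
(D,Q): not NE [P1→A gives 7>0; P2→P gives 2>1]

PSNE: ∅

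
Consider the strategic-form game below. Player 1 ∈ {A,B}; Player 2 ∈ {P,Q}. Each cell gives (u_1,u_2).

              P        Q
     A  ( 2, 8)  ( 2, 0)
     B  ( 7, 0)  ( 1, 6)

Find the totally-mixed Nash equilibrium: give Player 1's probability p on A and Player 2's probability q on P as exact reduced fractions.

P1 indiff ⇒ q·2+(1-q)·2 = q·7+(1-q)·1 ⇒ q(-5) = (1-q)(-1) ⇒ q = 1/6
P2 indiff ⇒ p·8+(1-p)·0 = p·0+(1-p)·6 ⇒ p(8) = (1-p)(6) ⇒ p = 3/7

P1 mixes 3/7 on A; P2 mixes 1/6 on P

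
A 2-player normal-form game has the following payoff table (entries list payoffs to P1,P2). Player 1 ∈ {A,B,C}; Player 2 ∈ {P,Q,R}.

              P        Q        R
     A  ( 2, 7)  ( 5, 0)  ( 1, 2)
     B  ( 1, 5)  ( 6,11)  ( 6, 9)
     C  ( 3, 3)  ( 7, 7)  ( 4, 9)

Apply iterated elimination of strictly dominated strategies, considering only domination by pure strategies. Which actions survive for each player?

IESDS → P1:{B,C} P2:{Q,R}

P1 drop A (C beats it: P:3>2 Q:7>5 R:4>1)
P2 drop P (Q beats it: B:11>5 C:7>3)
P1→{B,C} P2→{Q,R}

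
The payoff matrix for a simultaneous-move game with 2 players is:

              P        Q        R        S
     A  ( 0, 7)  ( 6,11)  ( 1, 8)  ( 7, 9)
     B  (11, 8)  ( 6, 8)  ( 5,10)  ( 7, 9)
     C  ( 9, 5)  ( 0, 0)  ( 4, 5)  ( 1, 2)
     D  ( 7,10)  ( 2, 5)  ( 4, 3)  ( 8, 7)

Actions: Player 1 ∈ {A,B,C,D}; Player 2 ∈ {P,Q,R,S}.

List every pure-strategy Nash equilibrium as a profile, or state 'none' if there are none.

(A,P): not NE [P1→B gives 11>0; P2→Q gives 11>7]
(A,Q): NE
(A,R): not NE [P1→B gives 5>1; P2→Q gives 11>8]
(A,S): not NE [P1→D gives 8>7; P2→Q gives 11>9]
(B,P): not NE [P2→R gives 10>8]
(B,Q): not NE [P2→R gives 10>8]
(B,R): NE
(B,S): not NE [P1→D gives 8>7; P2→R gives 10>9]
(C,P): not NE [P1→B gives 11>9]
(C,Q): not NE [P1→B gives 6>0; P2→R gives 5>0]
(C,R): not NE [P1→B gives 5>4]
(C,S): not NE [P1→D gives 8>1; P2→R gives 5>2]
(D,P): not NE [P1→B gives 11>7]
(D,Q): not NE [P1→B gives 6>2; P2→P gives 10>5]
(D,R): not NE [P1→B gives 5>4; P2→P gives 10>3]
(D,S): not NE [P2→P gives 10>7]

NE set: (A,Q), (B,R)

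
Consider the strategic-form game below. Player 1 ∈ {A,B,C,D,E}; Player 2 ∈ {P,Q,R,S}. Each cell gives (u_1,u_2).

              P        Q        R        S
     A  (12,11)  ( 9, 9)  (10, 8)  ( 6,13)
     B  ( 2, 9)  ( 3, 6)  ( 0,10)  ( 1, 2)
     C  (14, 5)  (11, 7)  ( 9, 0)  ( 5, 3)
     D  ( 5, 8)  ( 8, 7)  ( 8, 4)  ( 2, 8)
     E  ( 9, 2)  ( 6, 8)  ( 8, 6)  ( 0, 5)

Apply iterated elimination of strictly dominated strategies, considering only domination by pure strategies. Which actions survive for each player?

P1 drop B (A beats it: P:12>2 Q:9>3 R:10>0 S:6>1)
P1 drop D (A beats it: P:12>5 Q:9>8 R:10>8 S:6>2)
P1 drop E (A beats it: P:12>9 Q:9>6 R:10>8 S:6>0)
P2 drop R (P beats it: A:11>8 C:5>0)
P1→{A,C} P2→{P,Q,S}

Survivors P1:{A,C} P2:{P,Q,S}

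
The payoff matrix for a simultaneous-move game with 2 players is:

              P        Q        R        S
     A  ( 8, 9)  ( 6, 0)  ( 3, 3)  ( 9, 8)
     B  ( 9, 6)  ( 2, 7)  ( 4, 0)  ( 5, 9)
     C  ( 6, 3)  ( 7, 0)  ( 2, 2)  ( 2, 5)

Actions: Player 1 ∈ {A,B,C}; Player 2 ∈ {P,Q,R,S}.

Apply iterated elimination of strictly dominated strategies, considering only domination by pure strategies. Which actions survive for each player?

Survivors P1:{A,B} P2:{P,S}

P2 drop Q (S beats it: A:8>0 B:9>7 C:5>0)
P1 drop C (A beats it: P:8>6 R:3>2 S:9>2)
P2 drop R (P beats it: A:9>3 B:6>0)
P1→{A,B} P2→{P,S}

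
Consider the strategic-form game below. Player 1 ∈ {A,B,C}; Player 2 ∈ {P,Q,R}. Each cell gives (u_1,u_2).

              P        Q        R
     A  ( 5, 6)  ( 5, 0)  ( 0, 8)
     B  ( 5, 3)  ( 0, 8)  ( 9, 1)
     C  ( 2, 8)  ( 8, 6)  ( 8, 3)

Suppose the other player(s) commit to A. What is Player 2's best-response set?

u_2(P vs A) = 6
u_2(Q vs A) = 0
u_2(R vs A) = 8
max payoff 8 at {R}

BR_2 = {R}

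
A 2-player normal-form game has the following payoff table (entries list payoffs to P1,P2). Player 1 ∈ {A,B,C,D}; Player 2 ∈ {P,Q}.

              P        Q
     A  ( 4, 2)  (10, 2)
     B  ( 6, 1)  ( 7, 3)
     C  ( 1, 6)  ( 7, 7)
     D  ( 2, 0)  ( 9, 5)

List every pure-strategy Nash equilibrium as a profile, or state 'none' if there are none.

Nash profiles: (A,Q)

(A,P): not NE [P1→B gives 6>4]
(A,Q): NE
(B,P): not NE [P2→Q gives 3>1]
(B,Q): not NE [P1→A gives 10>7]
(C,P): not NE [P1→B gives 6>1; P2→Q gives 7>6]
(C,Q): not NE [P1→A gives 10>7]
(D,P): not NE [P1→B gives 6>2; P2→Q gives 5>0]
(D,Q): not NE [P1→A gives 10>9]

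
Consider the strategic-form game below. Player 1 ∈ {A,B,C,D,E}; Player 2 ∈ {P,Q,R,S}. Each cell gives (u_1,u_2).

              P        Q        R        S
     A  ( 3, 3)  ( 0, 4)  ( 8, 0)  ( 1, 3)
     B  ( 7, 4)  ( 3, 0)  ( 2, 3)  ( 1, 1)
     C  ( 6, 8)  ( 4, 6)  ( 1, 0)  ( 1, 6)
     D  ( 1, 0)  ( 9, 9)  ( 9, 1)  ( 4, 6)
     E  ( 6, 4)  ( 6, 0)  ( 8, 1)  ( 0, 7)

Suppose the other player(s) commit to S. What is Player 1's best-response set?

u_1(A vs S) = 1
u_1(B vs S) = 1
u_1(C vs S) = 1
u_1(D vs S) = 4
u_1(E vs S) = 0
max payoff 4 at {D}

BR_1 = {D}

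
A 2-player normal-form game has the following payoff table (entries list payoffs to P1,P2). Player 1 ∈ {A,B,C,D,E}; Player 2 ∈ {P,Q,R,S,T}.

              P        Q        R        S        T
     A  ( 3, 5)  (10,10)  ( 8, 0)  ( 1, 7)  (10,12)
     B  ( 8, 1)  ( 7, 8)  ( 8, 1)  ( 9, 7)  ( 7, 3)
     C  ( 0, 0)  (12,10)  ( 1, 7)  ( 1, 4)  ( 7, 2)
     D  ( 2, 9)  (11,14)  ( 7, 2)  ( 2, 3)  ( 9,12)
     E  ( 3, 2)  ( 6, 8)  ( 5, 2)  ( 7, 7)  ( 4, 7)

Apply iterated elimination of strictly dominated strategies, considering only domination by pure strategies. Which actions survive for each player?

P1 drop E (B beats it: P:8>3 Q:7>6 R:8>5 S:9>7 T:7>4)
P2 drop P (Q beats it: A:10>5 B:8>1 C:10>0 D:14>9)
P2 drop R (Q beats it: A:10>0 B:8>1 C:10>7 D:14>2)
P2 drop S (Q beats it: A:10>7 B:8>7 C:10>4 D:14>3)
P1 drop B (A beats it: Q:10>7 T:10>7)
P1→{A,C,D} P2→{Q,T}

Remaining: P1:{A,C,D} P2:{Q,T}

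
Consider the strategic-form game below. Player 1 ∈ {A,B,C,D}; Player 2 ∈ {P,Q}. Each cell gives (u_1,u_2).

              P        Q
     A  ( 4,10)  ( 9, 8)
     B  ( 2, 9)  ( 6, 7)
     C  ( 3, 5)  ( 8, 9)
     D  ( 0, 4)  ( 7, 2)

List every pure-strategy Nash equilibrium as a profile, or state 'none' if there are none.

PSNE = {(A,P)}

(A,P): NE
(A,Q): not NE [P2→P gives 10>8]
(B,P): not NE [P1→A gives 4>2]
(B,Q): not NE [P1→A gives 9>6; P2→P gives 9>7]
(C,P): not NE [P1→A gives 4>3; P2→Q gives 9>5]
(C,Q): not NE [P1→A gives 9>8]
(D,P): not NE [P1→A gives 4>0]
(D,Q): not NE [P1→A gives 9>7; P2→P gives 4>2]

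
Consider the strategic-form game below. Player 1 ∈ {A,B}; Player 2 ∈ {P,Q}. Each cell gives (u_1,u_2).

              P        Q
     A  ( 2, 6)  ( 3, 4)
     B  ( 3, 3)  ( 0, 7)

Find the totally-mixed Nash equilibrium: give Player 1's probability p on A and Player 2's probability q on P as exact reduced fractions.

P1 mixes 2/3 on A; P2 mixes 3/4 on P

P1 indiff ⇒ q·2+(1-q)·3 = q·3+(1-q)·0 ⇒ q(-1) = (1-q)(-3) ⇒ q = 3/4
P2 indiff ⇒ p·6+(1-p)·3 = p·4+(1-p)·7 ⇒ p(2) = (1-p)(4) ⇒ p = 2/3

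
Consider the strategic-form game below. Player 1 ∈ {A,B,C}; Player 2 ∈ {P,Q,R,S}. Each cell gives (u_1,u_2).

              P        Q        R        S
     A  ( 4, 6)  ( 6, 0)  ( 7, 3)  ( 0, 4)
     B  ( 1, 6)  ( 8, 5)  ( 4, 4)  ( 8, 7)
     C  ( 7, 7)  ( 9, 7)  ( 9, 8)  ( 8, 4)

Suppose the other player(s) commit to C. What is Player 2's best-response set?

BR_2 = {R}

u_2(P vs C) = 7
u_2(Q vs C) = 7
u_2(R vs C) = 8
u_2(S vs C) = 4
max payoff 8 at {R}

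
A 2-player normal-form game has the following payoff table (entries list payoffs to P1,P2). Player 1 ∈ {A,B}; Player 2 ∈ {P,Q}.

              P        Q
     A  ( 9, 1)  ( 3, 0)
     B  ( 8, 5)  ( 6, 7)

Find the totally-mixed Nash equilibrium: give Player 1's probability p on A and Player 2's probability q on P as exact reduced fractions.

P1 indiff ⇒ q·9+(1-q)·3 = q·8+(1-q)·6 ⇒ q(1) = (1-q)(3) ⇒ q = 3/4
P2 indiff ⇒ p·1+(1-p)·5 = p·0+(1-p)·7 ⇒ p(1) = (1-p)(2) ⇒ p = 2/3

P1 mixes 2/3 on A; P2 mixes 3/4 on P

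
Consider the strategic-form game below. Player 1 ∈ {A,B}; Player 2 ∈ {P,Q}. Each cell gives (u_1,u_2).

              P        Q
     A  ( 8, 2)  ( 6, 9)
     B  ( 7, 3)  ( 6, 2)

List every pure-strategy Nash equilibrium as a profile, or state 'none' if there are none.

(A,P): not NE [P2→Q gives 9>2]
(A,Q): NE
(B,P): not NE [P1→A gives 8>7]
(B,Q): not NE [P2→P gives 3>2]

Nash profiles: (A,Q)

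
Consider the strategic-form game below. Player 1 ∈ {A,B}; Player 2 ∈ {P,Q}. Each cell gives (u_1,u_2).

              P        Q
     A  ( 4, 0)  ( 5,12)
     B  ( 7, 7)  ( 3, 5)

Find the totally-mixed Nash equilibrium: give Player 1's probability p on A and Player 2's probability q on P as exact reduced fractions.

P1 indiff ⇒ q·4+(1-q)·5 = q·7+(1-q)·3 ⇒ q(-3) = (1-q)(-2) ⇒ q = 2/5
P2 indiff ⇒ p·0+(1-p)·7 = p·12+(1-p)·5 ⇒ p(-12) = (1-p)(-2) ⇒ p = 1/7

(p,q) = (1/7, 2/5)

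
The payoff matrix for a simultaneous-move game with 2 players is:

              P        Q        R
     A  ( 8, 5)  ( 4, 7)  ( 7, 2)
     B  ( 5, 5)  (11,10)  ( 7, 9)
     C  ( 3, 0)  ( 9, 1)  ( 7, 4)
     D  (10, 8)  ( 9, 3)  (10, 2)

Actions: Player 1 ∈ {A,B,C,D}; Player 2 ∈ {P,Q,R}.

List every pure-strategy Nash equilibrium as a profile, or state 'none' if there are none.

(A,P): not NE [P1→D gives 10>8; P2→Q gives 7>5]
(A,Q): not NE [P1→B gives 11>4]
(A,R): not NE [P1→D gives 10>7; P2→Q gives 7>2]
(B,P): not NE [P1→D gives 10>5; P2→Q gives 10>5]
(B,Q): NE
(B,R): not NE [P1→D gives 10>7; P2→Q gives 10>9]
(C,P): not NE [P1→D gives 10>3; P2→R gives 4>0]
(C,Q): not NE [P1→B gives 11>9; P2→R gives 4>1]
(C,R): not NE [P1→D gives 10>7]
(D,P): NE
(D,Q): not NE [P1→B gives 11>9; P2→P gives 8>3]
(D,R): not NE [P2→P gives 8>2]

PSNE = {(B,Q), (D,P)}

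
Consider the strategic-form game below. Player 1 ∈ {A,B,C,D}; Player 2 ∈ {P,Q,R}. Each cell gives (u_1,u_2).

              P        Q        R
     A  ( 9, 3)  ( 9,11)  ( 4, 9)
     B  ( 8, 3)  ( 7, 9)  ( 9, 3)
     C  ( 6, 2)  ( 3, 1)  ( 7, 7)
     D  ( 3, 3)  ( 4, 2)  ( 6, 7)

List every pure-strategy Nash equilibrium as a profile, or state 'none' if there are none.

(A,P): not NE [P2→Q gives 11>3]
(A,Q): NE
(A,R): not NE [P1→B gives 9>4; P2→Q gives 11>9]
(B,P): not NE [P1→A gives 9>8; P2→Q gives 9>3]
(B,Q): not NE [P1→A gives 9>7]
(B,R): not NE [P2→Q gives 9>3]
(C,P): not NE [P1→A gives 9>6; P2→R gives 7>2]
(C,Q): not NE [P1→A gives 9>3; P2→R gives 7>1]
(C,R): not NE [P1→B gives 9>7]
(D,P): not NE [P1→A gives 9>3; P2→R gives 7>3]
(D,Q): not NE [P1→A gives 9>4; P2→R gives 7>2]
(D,R): not NE [P1→B gives 9>6]

Nash profiles: (A,Q)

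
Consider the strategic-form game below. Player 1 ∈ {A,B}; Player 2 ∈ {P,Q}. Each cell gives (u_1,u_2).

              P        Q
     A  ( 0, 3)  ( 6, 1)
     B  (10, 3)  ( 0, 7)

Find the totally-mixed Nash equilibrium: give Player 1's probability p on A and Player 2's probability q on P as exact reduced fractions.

P1 indiff ⇒ q·0+(1-q)·6 = q·10+(1-q)·0 ⇒ q(-10) = (1-q)(-6) ⇒ q = 3/8
P2 indiff ⇒ p·3+(1-p)·3 = p·1+(1-p)·7 ⇒ p(2) = (1-p)(4) ⇒ p = 2/3

p=2/3, q=3/8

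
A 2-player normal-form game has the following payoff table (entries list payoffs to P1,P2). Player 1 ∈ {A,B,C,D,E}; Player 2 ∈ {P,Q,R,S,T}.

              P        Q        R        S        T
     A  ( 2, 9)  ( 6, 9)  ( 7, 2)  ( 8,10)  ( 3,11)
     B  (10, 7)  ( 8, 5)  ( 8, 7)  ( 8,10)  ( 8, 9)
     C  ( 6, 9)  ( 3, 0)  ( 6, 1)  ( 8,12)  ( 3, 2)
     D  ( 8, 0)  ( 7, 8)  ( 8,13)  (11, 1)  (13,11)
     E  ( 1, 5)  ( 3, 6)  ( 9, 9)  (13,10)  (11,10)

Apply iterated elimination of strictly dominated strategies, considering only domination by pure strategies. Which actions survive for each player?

P1 drop A (D beats it: P:8>2 Q:7>6 R:8>7 S:11>8 T:13>3)
P1 drop C (D beats it: P:8>6 Q:7>3 R:8>6 S:11>8 T:13>3)
P2 drop P (S beats it: B:10>7 D:1>0 E:10>5)
P2 drop Q (R beats it: B:7>5 D:13>8 E:9>6)
P1 drop B (E beats it: R:9>8 S:13>8 T:11>8)
P1→{D,E} P2→{R,S,T}

IESDS → P1:{D,E} P2:{R,S,T}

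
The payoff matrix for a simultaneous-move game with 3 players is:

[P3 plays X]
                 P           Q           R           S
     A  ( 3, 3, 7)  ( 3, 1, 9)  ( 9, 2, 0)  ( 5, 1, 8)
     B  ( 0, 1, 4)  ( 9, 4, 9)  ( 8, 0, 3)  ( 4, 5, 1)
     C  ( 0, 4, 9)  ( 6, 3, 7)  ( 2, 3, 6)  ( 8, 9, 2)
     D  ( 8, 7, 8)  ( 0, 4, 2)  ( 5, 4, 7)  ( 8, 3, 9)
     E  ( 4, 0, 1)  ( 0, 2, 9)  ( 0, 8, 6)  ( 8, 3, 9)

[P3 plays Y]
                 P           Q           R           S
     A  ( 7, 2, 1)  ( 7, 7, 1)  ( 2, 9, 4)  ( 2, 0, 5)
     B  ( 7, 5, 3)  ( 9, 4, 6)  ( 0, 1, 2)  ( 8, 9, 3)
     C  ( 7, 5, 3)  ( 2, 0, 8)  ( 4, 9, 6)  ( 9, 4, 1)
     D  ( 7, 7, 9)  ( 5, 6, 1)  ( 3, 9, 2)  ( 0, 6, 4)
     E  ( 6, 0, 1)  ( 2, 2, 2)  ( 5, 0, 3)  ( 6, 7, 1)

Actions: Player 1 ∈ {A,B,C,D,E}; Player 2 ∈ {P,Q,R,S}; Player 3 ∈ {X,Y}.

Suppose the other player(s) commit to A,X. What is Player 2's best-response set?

u_2(P vs A,X) = 3
u_2(Q vs A,X) = 1
u_2(R vs A,X) = 2
u_2(S vs A,X) = 1
max payoff 3 at {P}

P2 best: {P}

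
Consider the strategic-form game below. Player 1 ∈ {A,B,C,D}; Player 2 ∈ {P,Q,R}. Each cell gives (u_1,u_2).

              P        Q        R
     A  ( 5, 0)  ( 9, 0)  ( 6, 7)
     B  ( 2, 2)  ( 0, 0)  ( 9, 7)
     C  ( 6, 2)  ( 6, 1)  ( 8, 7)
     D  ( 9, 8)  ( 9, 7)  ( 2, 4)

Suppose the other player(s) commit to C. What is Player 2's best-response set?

argmax u_2 = {R}

u_2(P vs C) = 2
u_2(Q vs C) = 1
u_2(R vs C) = 7
max payoff 7 at {R}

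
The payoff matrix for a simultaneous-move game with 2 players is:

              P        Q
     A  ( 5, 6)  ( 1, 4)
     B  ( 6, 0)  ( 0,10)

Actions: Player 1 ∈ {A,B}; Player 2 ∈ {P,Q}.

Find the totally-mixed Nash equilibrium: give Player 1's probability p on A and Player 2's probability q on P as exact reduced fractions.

p=5/6, q=1/2

P1 indiff ⇒ q·5+(1-q)·1 = q·6+(1-q)·0 ⇒ q(-1) = (1-q)(-1) ⇒ q = 1/2
P2 indiff ⇒ p·6+(1-p)·0 = p·4+(1-p)·10 ⇒ p(2) = (1-p)(10) ⇒ p = 5/6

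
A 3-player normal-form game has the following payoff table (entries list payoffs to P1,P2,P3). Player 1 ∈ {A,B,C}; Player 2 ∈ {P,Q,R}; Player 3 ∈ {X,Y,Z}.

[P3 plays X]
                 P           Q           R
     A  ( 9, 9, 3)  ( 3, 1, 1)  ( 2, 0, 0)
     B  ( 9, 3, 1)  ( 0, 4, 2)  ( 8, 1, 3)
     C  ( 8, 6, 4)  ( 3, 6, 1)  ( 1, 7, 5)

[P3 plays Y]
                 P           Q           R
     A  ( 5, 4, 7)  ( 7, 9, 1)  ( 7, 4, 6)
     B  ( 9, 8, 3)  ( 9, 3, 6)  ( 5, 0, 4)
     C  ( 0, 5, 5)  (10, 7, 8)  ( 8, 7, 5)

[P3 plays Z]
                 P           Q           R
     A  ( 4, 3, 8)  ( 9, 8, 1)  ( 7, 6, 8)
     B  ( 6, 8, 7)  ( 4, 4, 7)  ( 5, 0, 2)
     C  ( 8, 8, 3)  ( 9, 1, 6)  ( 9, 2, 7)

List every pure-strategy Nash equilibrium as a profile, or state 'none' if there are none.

(A,P,X): not NE [P3→Z gives 8>3]
(A,P,Y): not NE [P1→B gives 9>5; P2→Q gives 9>4; P3→Z gives 8>7]
(A,P,Z): not NE [P1→C gives 8>4; P2→Q gives 8>3]
(A,Q,X): not NE [P2→P gives 9>1]
(A,Q,Y): not NE [P1→C gives 10>7]
(A,Q,Z): NE
(A,R,X): not NE [P1→B gives 8>2; P2→P gives 9>0; P3→Z gives 8>0]
(A,R,Y): not NE [P1→C gives 8>7; P2→Q gives 9>4; P3→Z gives 8>6]
(A,R,Z): not NE [P1→C gives 9>7; P2→Q gives 8>6]
(B,P,X): not NE [P2→Q gives 4>3; P3→Z gives 7>1]
(B,P,Y): not NE [P3→Z gives 7>3]
(B,P,Z): not NE [P1→C gives 8>6]
(B,Q,X): not NE [P1→C gives 3>0; P3→Z gives 7>2]
(B,Q,Y): not NE [P1→C gives 10>9; P2→P gives 8>3; P3→Z gives 7>6]
(B,Q,Z): not NE [P1→C gives 9>4; P2→P gives 8>4]
(B,R,X): not NE [P2→Q gives 4>1; P3→Y gives 4>3]
(B,R,Y): not NE [P1→C gives 8>5; P2→P gives 8>0]
(B,R,Z): not NE [P1→C gives 9>5; P2→P gives 8>0; P3→Y gives 4>2]
(C,P,X): not NE [P1→B gives 9>8; P2→R gives 7>6; P3→Y gives 5>4]
(C,P,Y): not NE [P1→B gives 9>0; P2→R gives 7>5]
(C,P,Z): not NE [P3→Y gives 5>3]
(C,Q,X): not NE [P2→R gives 7>6; P3→Y gives 8>1]
(C,Q,Y): NE
(C,Q,Z): not NE [P2→P gives 8>1; P3→Y gives 8>6]
(C,R,X): not NE [P1→B gives 8>1; P3→Z gives 7>5]
(C,R,Y): not NE [P3→Z gives 7>5]
(C,R,Z): not NE [P2→P gives 8>2]

PSNE = {(A,Q,Z), (C,Q,Y)}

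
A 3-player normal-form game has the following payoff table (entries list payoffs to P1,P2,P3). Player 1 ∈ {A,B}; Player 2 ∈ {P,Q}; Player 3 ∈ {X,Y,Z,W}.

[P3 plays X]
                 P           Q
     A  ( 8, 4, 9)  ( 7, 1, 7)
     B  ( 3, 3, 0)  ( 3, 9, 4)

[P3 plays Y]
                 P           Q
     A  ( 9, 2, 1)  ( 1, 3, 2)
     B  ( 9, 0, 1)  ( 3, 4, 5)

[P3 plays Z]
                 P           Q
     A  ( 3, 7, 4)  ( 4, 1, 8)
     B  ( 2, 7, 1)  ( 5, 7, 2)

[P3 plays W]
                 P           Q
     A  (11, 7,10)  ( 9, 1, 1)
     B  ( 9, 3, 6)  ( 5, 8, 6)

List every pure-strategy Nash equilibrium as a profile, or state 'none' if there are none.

PSNE = {(A,P,W)}

(A,P,X): not NE [P3→W gives 10>9]
(A,P,Y): not NE [P2→Q gives 3>2; P3→W gives 10>1]
(A,P,Z): not NE [P3→W gives 10>4]
(A,P,W): NE
(A,Q,X): not NE [P2→P gives 4>1; P3→Z gives 8>7]
(A,Q,Y): not NE [P1→B gives 3>1; P3→Z gives 8>2]
(A,Q,Z): not NE [P1→B gives 5>4; P2→P gives 7>1]
(A,Q,W): not NE [P2→P gives 7>1; P3→Z gives 8>1]
(B,P,X): not NE [P1→A gives 8>3; P2→Q gives 9>3; P3→W gives 6>0]
(B,P,Y): not NE [P2→Q gives 4>0; P3→W gives 6>1]
(B,P,Z): not NE [P1→A gives 3>2; P3→W gives 6>1]
(B,P,W): not NE [P1→A gives 11>9; P2→Q gives 8>3]
(B,Q,X): not NE [P1→A gives 7>3; P3→W gives 6>4]
(B,Q,Y): not NE [P3→W gives 6>5]
(B,Q,Z): not NE [P3→W gives 6>2]
(B,Q,W): not NE [P1→A gives 9>5]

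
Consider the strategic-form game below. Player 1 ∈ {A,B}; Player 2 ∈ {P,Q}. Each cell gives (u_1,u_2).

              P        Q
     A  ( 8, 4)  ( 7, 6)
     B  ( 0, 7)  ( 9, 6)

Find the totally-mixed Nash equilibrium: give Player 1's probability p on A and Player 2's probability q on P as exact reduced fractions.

P1 indiff ⇒ q·8+(1-q)·7 = q·0+(1-q)·9 ⇒ q(8) = (1-q)(2) ⇒ q = 1/5
P2 indiff ⇒ p·4+(1-p)·7 = p·6+(1-p)·6 ⇒ p(-2) = (1-p)(-1) ⇒ p = 1/3

(p,q) = (1/3, 1/5)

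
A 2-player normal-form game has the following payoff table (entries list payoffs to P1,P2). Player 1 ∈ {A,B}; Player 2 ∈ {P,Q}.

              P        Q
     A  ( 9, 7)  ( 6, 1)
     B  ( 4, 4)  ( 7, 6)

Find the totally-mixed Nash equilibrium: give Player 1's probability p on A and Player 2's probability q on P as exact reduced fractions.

(p,q) = (1/4, 1/6)

P1 indiff ⇒ q·9+(1-q)·6 = q·4+(1-q)·7 ⇒ q(5) = (1-q)(1) ⇒ q = 1/6
P2 indiff ⇒ p·7+(1-p)·4 = p·1+(1-p)·6 ⇒ p(6) = (1-p)(2) ⇒ p = 1/4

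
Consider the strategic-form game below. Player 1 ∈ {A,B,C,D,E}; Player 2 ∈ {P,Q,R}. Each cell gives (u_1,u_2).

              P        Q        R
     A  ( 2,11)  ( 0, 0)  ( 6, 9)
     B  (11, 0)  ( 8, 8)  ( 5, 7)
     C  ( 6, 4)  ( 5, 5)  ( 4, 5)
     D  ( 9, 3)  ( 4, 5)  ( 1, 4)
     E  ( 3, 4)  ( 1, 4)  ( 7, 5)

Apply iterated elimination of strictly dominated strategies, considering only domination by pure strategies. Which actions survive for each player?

P1 drop A (E beats it: P:3>2 Q:1>0 R:7>6)
P1 drop C (B beats it: P:11>6 Q:8>5 R:5>4)
P1 drop D (B beats it: P:11>9 Q:8>4 R:5>1)
P2 drop P (R beats it: B:7>0 E:5>4)
P1→{B,E} P2→{Q,R}

Remaining: P1:{B,E} P2:{Q,R}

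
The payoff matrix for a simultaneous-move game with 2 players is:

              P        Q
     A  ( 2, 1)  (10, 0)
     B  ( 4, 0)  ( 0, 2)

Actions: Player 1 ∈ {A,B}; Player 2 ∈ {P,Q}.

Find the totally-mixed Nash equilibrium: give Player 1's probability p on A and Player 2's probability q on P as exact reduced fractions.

p=2/3, q=5/6

P1 indiff ⇒ q·2+(1-q)·10 = q·4+(1-q)·0 ⇒ q(-2) = (1-q)(-10) ⇒ q = 5/6
P2 indiff ⇒ p·1+(1-p)·0 = p·0+(1-p)·2 ⇒ p(1) = (1-p)(2) ⇒ p = 2/3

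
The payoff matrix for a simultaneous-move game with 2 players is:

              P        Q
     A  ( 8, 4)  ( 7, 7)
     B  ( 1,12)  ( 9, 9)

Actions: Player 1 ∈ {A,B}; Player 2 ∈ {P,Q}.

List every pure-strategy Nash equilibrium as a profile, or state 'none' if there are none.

(A,P): not NE [P2→Q gives 7>4]
(A,Q): not NE [P1→B gives 9>7]
(B,P): not NE [P1→A gives 8>1]
(B,Q): not NE [P2→P gives 12>9]

PSNE: ∅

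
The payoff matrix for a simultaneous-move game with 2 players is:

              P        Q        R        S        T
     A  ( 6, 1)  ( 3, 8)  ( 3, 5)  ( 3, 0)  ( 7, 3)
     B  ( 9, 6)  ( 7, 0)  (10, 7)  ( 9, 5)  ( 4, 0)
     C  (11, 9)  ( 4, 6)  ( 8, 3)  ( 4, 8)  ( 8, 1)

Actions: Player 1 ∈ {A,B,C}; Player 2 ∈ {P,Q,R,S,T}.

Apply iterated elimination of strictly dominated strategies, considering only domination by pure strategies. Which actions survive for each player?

IESDS → P1:{B,C} P2:{P,R}

P1 drop A (C beats it: P:11>6 Q:4>3 R:8>3 S:4>3 T:8>7)
P2 drop Q (P beats it: B:6>0 C:9>6)
P2 drop S (P beats it: B:6>5 C:9>8)
P2 drop T (P beats it: B:6>0 C:9>1)
P1→{B,C} P2→{P,R}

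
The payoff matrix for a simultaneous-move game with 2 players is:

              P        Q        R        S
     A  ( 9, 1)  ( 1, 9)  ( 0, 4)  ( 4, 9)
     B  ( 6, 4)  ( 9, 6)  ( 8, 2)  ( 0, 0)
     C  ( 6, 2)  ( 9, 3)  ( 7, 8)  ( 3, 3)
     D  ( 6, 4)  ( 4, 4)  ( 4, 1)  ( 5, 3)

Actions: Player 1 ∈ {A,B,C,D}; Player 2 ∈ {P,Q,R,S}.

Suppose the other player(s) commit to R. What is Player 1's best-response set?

BR_1 = {B}

u_1(A vs R) = 0
u_1(B vs R) = 8
u_1(C vs R) = 7
u_1(D vs R) = 4
max payoff 8 at {B}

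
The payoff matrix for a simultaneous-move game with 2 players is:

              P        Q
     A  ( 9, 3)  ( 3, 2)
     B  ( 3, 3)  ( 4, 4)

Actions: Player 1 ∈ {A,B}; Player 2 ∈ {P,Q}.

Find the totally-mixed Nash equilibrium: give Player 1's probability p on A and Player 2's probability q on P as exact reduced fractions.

P1 mixes 1/2 on A; P2 mixes 1/7 on P

P1 indiff ⇒ q·9+(1-q)·3 = q·3+(1-q)·4 ⇒ q(6) = (1-q)(1) ⇒ q = 1/7
P2 indiff ⇒ p·3+(1-p)·3 = p·2+(1-p)·4 ⇒ p(1) = (1-p)(1) ⇒ p = 1/2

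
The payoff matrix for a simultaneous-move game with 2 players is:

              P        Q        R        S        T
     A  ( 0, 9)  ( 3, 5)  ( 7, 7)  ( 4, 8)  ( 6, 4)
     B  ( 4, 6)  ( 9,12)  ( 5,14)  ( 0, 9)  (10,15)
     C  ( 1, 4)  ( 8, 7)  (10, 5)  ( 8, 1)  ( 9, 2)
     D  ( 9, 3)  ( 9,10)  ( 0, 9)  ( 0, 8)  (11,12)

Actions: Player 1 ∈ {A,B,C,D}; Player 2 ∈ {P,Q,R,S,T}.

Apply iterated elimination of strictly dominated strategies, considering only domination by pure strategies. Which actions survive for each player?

P1 drop A (C beats it: P:1>0 Q:8>3 R:10>7 S:8>4 T:9>6)
P2 drop P (Q beats it: B:12>6 C:7>4 D:10>3)
P2 drop S (Q beats it: B:12>9 C:7>1 D:10>8)
P1→{B,C,D} P2→{Q,R,T}

Survivors P1:{B,C,D} P2:{Q,R,T}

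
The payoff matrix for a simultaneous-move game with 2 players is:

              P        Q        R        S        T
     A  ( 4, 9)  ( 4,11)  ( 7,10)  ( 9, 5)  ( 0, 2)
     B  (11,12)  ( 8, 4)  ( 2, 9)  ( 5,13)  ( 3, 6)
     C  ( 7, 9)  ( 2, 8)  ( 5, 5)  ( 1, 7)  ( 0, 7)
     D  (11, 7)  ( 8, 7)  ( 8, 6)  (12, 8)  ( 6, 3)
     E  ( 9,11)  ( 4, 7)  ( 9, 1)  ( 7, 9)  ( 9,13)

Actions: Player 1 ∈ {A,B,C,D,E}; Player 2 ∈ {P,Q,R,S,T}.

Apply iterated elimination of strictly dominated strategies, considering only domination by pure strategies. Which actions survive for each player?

IESDS → P1:{B,D,E} P2:{P,S,T}

P1 drop A (D beats it: P:11>4 Q:8>4 R:8>7 S:12>9 T:6>0)
P1 drop C (D beats it: P:11>7 Q:8>2 R:8>5 S:12>1 T:6>0)
P2 drop Q (S beats it: B:13>4 D:8>7 E:9>7)
P2 drop R (P beats it: B:12>9 D:7>6 E:11>1)
P1→{B,D,E} P2→{P,S,T}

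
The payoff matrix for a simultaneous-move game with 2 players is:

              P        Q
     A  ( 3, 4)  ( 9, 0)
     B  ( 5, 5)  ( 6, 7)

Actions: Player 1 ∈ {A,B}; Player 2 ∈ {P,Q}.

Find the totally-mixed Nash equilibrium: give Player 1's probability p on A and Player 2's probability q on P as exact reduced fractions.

(p,q) = (1/3, 3/5)

P1 indiff ⇒ q·3+(1-q)·9 = q·5+(1-q)·6 ⇒ q(-2) = (1-q)(-3) ⇒ q = 3/5
P2 indiff ⇒ p·4+(1-p)·5 = p·0+(1-p)·7 ⇒ p(4) = (1-p)(2) ⇒ p = 1/3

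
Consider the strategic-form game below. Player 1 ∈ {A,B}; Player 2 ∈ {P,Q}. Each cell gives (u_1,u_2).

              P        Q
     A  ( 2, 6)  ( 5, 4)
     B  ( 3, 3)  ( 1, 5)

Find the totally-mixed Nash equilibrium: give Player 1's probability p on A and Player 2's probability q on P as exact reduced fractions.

(p,q) = (1/2, 4/5)

P1 indiff ⇒ q·2+(1-q)·5 = q·3+(1-q)·1 ⇒ q(-1) = (1-q)(-4) ⇒ q = 4/5
P2 indiff ⇒ p·6+(1-p)·3 = p·4+(1-p)·5 ⇒ p(2) = (1-p)(2) ⇒ p = 1/2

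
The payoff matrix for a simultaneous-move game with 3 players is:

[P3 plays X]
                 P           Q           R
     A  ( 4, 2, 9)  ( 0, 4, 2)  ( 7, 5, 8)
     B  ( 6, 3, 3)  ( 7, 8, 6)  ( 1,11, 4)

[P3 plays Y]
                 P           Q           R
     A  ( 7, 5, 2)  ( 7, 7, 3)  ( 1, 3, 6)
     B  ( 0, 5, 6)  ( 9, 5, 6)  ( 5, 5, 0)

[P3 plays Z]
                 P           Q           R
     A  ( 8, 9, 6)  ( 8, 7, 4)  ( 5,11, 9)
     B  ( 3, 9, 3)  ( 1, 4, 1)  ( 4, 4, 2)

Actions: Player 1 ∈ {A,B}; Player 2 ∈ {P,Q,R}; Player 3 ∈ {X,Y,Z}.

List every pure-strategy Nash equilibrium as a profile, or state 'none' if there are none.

(A,P,X): not NE [P1→B gives 6>4; P2→R gives 5>2]
(A,P,Y): not NE [P2→Q gives 7>5; P3→X gives 9>2]
(A,P,Z): not NE [P2→R gives 11>9; P3→X gives 9>6]
(A,Q,X): not NE [P1→B gives 7>0; P2→R gives 5>4; P3→Z gives 4>2]
(A,Q,Y): not NE [P1→B gives 9>7; P3→Z gives 4>3]
(A,Q,Z): not NE [P2→R gives 11>7]
(A,R,X): not NE [P3→Z gives 9>8]
(A,R,Y): not NE [P1→B gives 5>1; P2→Q gives 7>3; P3→Z gives 9>6]
(A,R,Z): NE
(B,P,X): not NE [P2→R gives 11>3; P3→Y gives 6>3]
(B,P,Y): not NE [P1→A gives 7>0]
(B,P,Z): not NE [P1→A gives 8>3; P3→Y gives 6>3]
(B,Q,X): not NE [P2→R gives 11>8]
(B,Q,Y): NE
(B,Q,Z): not NE [P1→A gives 8>1; P2→P gives 9>4; P3→Y gives 6>1]
(B,R,X): not NE [P1→A gives 7>1]
(B,R,Y): not NE [P3→X gives 4>0]
(B,R,Z): not NE [P1→A gives 5>4; P2→P gives 9>4; P3→X gives 4>2]

NE set: (A,R,Z), (B,Q,Y)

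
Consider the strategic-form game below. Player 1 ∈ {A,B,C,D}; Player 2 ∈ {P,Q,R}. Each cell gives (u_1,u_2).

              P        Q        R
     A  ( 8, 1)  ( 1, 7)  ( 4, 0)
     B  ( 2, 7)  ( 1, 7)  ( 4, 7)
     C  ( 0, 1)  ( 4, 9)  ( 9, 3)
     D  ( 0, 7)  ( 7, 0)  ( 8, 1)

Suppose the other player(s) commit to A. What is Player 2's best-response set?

P2 best: {Q}

u_2(P vs A) = 1
u_2(Q vs A) = 7
u_2(R vs A) = 0
max payoff 7 at {Q}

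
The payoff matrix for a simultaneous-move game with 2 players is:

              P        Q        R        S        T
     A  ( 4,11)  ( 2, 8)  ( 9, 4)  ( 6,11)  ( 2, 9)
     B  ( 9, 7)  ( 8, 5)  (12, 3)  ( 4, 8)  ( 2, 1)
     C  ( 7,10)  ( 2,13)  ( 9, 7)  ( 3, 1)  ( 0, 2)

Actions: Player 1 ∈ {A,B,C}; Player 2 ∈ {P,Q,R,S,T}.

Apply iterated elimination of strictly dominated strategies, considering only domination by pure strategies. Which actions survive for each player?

P1 drop C (B beats it: P:9>7 Q:8>2 R:12>9 S:4>3 T:2>0)
P2 drop Q (P beats it: A:11>8 B:7>5)
P2 drop R (P beats it: A:11>4 B:7>3)
P2 drop T (P beats it: A:11>9 B:7>1)
P1→{A,B} P2→{P,S}

Survivors P1:{A,B} P2:{P,S}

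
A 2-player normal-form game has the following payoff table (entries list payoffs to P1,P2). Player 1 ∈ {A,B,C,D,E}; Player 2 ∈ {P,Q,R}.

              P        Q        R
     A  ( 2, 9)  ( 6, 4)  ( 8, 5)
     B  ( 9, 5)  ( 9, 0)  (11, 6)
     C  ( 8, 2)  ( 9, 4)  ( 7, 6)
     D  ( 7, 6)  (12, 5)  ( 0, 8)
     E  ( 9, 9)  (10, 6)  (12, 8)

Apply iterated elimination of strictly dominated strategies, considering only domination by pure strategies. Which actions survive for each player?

P1 drop A (B beats it: P:9>2 Q:9>6 R:11>8)
P1 drop C (E beats it: P:9>8 Q:10>9 R:12>7)
P2 drop Q (P beats it: B:5>0 D:6>5 E:9>6)
P1 drop D (B beats it: P:9>7 R:11>0)
P1→{B,E} P2→{P,R}

Remaining: P1:{B,E} P2:{P,R}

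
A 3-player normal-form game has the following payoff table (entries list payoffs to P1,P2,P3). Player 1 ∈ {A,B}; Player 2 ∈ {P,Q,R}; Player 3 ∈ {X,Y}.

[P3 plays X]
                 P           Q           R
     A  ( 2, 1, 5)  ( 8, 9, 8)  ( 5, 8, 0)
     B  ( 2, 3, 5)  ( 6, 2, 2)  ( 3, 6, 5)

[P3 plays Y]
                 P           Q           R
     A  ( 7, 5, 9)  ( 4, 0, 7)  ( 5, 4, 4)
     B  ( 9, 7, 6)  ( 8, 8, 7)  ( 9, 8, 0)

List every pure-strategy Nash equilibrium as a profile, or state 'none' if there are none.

(A,P,X): not NE [P2→Q gives 9>1; P3→Y gives 9>5]
(A,P,Y): not NE [P1→B gives 9>7]
(A,Q,X): NE
(A,Q,Y): not NE [P1→B gives 8>4; P2→P gives 5>0; P3→X gives 8>7]
(A,R,X): not NE [P2→Q gives 9>8; P3→Y gives 4>0]
(A,R,Y): not NE [P1→B gives 9>5; P2→P gives 5>4]
(B,P,X): not NE [P2→R gives 6>3; P3→Y gives 6>5]
(B,P,Y): not NE [P2→R gives 8>7]
(B,Q,X): not NE [P1→A gives 8>6; P2→R gives 6>2; P3→Y gives 7>2]
(B,Q,Y): NE
(B,R,X): not NE [P1→A gives 5>3]
(B,R,Y): not NE [P3→X gives 5>0]

NE set: (A,Q,X), (B,Q,Y)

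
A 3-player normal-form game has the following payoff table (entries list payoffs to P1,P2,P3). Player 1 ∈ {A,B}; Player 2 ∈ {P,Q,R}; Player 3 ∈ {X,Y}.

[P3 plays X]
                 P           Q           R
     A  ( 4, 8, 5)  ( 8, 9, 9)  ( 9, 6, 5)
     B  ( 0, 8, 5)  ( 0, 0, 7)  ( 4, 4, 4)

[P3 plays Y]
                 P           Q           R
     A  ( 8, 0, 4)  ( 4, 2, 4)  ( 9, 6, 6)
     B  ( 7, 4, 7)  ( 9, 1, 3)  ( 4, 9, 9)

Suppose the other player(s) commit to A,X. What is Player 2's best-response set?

P2 best: {Q}

u_2(P vs A,X) = 8
u_2(Q vs A,X) = 9
u_2(R vs A,X) = 6
max payoff 9 at {Q}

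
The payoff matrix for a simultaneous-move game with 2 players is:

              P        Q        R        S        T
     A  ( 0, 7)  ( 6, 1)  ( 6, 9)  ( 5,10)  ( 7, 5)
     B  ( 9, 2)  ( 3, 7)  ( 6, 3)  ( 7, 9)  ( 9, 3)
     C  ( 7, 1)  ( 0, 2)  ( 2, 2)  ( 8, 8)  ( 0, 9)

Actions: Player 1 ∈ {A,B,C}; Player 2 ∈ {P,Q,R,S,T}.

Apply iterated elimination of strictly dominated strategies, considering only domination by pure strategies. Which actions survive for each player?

Survivors P1:{B,C} P2:{S,T}

P2 drop P (R beats it: A:9>7 B:3>2 C:2>1)
P2 drop Q (S beats it: A:10>1 B:9>7 C:8>2)
P2 drop R (S beats it: A:10>9 B:9>3 C:8>2)
P1 drop A (B beats it: S:7>5 T:9>7)
P1→{B,C} P2→{S,T}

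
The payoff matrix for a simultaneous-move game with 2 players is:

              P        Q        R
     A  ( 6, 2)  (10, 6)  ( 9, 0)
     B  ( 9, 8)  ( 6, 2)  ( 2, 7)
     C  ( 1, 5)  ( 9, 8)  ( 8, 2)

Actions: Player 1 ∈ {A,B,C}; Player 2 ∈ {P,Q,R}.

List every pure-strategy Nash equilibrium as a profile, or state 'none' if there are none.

PSNE = {(A,Q), (B,P)}

(A,P): not NE [P1→B gives 9>6; P2→Q gives 6>2]
(A,Q): NE
(A,R): not NE [P2→Q gives 6>0]
(B,P): NE
(B,Q): not NE [P1→A gives 10>6; P2→P gives 8>2]
(B,R): not NE [P1→A gives 9>2; P2→P gives 8>7]
(C,P): not NE [P1→B gives 9>1; P2→Q gives 8>5]
(C,Q): not NE [P1→A gives 10>9]
(C,R): not NE [P1→A gives 9>8; P2→Q gives 8>2]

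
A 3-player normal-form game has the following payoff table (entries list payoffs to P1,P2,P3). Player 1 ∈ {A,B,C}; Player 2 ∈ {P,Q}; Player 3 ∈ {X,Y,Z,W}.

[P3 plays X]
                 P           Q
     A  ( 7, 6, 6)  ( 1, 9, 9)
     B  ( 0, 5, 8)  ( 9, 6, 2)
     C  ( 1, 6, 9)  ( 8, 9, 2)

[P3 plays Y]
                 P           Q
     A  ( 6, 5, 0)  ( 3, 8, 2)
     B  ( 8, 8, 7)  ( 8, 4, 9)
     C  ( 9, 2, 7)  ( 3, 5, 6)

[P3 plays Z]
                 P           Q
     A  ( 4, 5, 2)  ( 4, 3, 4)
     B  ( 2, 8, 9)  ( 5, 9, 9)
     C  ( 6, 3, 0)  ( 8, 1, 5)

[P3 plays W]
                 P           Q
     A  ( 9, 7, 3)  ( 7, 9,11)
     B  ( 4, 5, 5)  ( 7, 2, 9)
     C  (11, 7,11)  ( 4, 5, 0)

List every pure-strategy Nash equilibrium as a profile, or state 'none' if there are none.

PSNE = {(A,Q,W), (C,P,W)}

(A,P,X): not NE [P2→Q gives 9>6]
(A,P,Y): not NE [P1→C gives 9>6; P2→Q gives 8>5; P3→X gives 6>0]
(A,P,Z): not NE [P1→C gives 6>4; P3→X gives 6>2]
(A,P,W): not NE [P1→C gives 11>9; P2→Q gives 9>7; P3→X gives 6>3]
(A,Q,X): not NE [P1→B gives 9>1; P3→W gives 11>9]
(A,Q,Y): not NE [P1→B gives 8>3; P3→W gives 11>2]
(A,Q,Z): not NE [P1→C gives 8>4; P2→P gives 5>3; P3→W gives 11>4]
(A,Q,W): NE
(B,P,X): not NE [P1→A gives 7>0; P2→Q gives 6>5; P3→Z gives 9>8]
(B,P,Y): not NE [P1→C gives 9>8; P3→Z gives 9>7]
(B,P,Z): not NE [P1→C gives 6>2; P2→Q gives 9>8]
(B,P,W): not NE [P1→C gives 11>4; P3→Z gives 9>5]
(B,Q,X): not NE [P3→W gives 9>2]
(B,Q,Y): not NE [P2→P gives 8>4]
(B,Q,Z): not NE [P1→C gives 8>5]
(B,Q,W): not NE [P2→P gives 5>2]
(C,P,X): not NE [P1→A gives 7>1; P2→Q gives 9>6; P3→W gives 11>9]
(C,P,Y): not NE [P2→Q gives 5>2; P3→W gives 11>7]
(C,P,Z): not NE [P3→W gives 11>0]
(C,P,W): NE
(C,Q,X): not NE [P1→B gives 9>8; P3→Y gives 6>2]
(C,Q,Y): not NE [P1→B gives 8>3]
(C,Q,Z): not NE [P2→P gives 3>1; P3→Y gives 6>5]
(C,Q,W): not NE [P1→B gives 7>4; P2→P gives 7>5; P3→Y gives 6>0]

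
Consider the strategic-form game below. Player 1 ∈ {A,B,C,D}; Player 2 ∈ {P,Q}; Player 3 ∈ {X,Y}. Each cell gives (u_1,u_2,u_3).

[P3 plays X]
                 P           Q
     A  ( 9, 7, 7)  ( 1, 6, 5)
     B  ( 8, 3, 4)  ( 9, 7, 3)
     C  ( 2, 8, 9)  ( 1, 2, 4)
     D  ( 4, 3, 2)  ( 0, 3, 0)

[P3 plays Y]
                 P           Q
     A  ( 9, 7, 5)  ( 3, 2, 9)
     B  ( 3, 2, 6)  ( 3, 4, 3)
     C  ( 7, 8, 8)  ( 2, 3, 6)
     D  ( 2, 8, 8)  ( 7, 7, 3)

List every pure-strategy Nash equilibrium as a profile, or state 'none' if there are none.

PSNE = {(A,P,X), (B,Q,X)}

(A,P,X): NE
(A,P,Y): not NE [P3→X gives 7>5]
(A,Q,X): not NE [P1→B gives 9>1; P2→P gives 7>6; P3→Y gives 9>5]
(A,Q,Y): not NE [P1→D gives 7>3; P2→P gives 7>2]
(B,P,X): not NE [P1→A gives 9>8; P2→Q gives 7>3; P3→Y gives 6>4]
(B,P,Y): not NE [P1→A gives 9>3; P2→Q gives 4>2]
(B,Q,X): NE
(B,Q,Y): not NE [P1→D gives 7>3]
(C,P,X): not NE [P1→A gives 9>2]
(C,P,Y): not NE [P1→A gives 9>7; P3→X gives 9>8]
(C,Q,X): not NE [P1→B gives 9>1; P2→P gives 8>2; P3→Y gives 6>4]
(C,Q,Y): not NE [P1→D gives 7>2; P2→P gives 8>3]
(D,P,X): not NE [P1→A gives 9>4; P3→Y gives 8>2]
(D,P,Y): not NE [P1→A gives 9>2]
(D,Q,X): not NE [P1→B gives 9>0; P3→Y gives 3>0]
(D,Q,Y): not NE [P2→P gives 8>7]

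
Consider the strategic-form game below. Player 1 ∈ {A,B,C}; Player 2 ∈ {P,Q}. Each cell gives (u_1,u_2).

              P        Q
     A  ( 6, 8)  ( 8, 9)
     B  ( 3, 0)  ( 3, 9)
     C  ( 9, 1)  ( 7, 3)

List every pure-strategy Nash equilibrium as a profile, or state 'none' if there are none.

NE set: (A,Q)

(A,P): not NE [P1→C gives 9>6; P2→Q gives 9>8]
(A,Q): NE
(B,P): not NE [P1→C gives 9>3; P2→Q gives 9>0]
(B,Q): not NE [P1→A gives 8>3]
(C,P): not NE [P2→Q gives 3>1]
(C,Q): not NE [P1→A gives 8>7]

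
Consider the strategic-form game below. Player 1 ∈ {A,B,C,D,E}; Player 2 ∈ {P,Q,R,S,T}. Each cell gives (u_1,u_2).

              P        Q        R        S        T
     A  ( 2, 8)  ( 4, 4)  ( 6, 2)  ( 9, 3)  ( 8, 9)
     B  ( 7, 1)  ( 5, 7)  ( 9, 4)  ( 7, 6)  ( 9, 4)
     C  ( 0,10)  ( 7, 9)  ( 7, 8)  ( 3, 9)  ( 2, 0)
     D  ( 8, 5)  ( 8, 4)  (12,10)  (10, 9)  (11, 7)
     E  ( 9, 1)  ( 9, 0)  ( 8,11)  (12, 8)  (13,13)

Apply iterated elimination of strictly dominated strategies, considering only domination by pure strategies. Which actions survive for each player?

P1 drop A (D beats it: P:8>2 Q:8>4 R:12>6 S:10>9 T:11>8)
P1 drop B (D beats it: P:8>7 Q:8>5 R:12>9 S:10>7 T:11>9)
P1 drop C (D beats it: P:8>0 Q:8>7 R:12>7 S:10>3 T:11>2)
P2 drop P (R beats it: D:10>5 E:11>1)
P2 drop Q (R beats it: D:10>4 E:11>0)
P2 drop S (R beats it: D:10>9 E:11>8)
P1→{D,E} P2→{R,T}

IESDS → P1:{D,E} P2:{R,T}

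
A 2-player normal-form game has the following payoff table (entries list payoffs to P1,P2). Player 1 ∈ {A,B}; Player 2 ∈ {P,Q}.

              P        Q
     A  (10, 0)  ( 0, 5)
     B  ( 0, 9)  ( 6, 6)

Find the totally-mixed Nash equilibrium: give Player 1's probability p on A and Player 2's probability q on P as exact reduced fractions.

(p,q) = (3/8, 3/8)

P1 indiff ⇒ q·10+(1-q)·0 = q·0+(1-q)·6 ⇒ q(10) = (1-q)(6) ⇒ q = 3/8
P2 indiff ⇒ p·0+(1-p)·9 = p·5+(1-p)·6 ⇒ p(-5) = (1-p)(-3) ⇒ p = 3/8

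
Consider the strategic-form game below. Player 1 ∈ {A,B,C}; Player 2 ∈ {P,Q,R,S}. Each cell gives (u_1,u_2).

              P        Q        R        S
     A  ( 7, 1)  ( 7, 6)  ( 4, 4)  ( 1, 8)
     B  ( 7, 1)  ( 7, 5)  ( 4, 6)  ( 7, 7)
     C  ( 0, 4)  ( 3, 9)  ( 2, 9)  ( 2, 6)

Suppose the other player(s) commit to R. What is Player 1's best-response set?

BR_1 = {A,B}

u_1(A vs R) = 4
u_1(B vs R) = 4
u_1(C vs R) = 2
max payoff 4 at {A,B}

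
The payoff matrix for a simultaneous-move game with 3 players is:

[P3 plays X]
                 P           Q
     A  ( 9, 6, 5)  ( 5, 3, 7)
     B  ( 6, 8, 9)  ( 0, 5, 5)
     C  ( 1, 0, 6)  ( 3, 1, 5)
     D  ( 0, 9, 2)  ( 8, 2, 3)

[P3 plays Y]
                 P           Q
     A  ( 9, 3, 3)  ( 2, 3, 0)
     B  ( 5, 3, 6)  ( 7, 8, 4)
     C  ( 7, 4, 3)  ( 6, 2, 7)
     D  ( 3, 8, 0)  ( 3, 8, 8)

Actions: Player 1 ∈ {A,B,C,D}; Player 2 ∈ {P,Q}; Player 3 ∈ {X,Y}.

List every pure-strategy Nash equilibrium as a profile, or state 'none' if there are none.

Nash profiles: (A,P,X)

(A,P,X): NE
(A,P,Y): not NE [P3→X gives 5>3]
(A,Q,X): not NE [P1→D gives 8>5; P2→P gives 6>3]
(A,Q,Y): not NE [P1→B gives 7>2; P3→X gives 7>0]
(B,P,X): not NE [P1→A gives 9>6]
(B,P,Y): not NE [P1→A gives 9>5; P2→Q gives 8>3; P3→X gives 9>6]
(B,Q,X): not NE [P1→D gives 8>0; P2→P gives 8>5]
(B,Q,Y): not NE [P3→X gives 5>4]
(C,P,X): not NE [P1→A gives 9>1; P2→Q gives 1>0]
(C,P,Y): not NE [P1→A gives 9>7; P3→X gives 6>3]
(C,Q,X): not NE [P1→D gives 8>3; P3→Y gives 7>5]
(C,Q,Y): not NE [P1→B gives 7>6; P2→P gives 4>2]
(D,P,X): not NE [P1→A gives 9>0]
(D,P,Y): not NE [P1→A gives 9>3; P3→X gives 2>0]
(D,Q,X): not NE [P2→P gives 9>2; P3→Y gives 8>3]
(D,Q,Y): not NE [P1→B gives 7>3]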